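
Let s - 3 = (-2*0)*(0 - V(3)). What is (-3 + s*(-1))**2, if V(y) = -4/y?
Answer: 36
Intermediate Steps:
s = 3 (s = 3 + (-2*0)*(0 - (-4)/3) = 3 + 0*(0 - (-4)/3) = 3 + 0*(0 - 1*(-4/3)) = 3 + 0*(0 + 4/3) = 3 + 0*(4/3) = 3 + 0 = 3)
(-3 + s*(-1))**2 = (-3 + 3*(-1))**2 = (-3 - 3)**2 = (-6)**2 = 36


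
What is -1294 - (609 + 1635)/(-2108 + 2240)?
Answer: -1311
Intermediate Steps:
-1294 - (609 + 1635)/(-2108 + 2240) = -1294 - 2244/132 = -1294 - 1*17 = -1294 - 17 = -1311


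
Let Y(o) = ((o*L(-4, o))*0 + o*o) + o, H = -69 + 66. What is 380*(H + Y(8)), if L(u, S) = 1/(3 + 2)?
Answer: 26220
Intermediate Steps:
H = -3
L(u, S) = ⅕ (L(u, S) = 1/5 = ⅕)
Y(o) = o + o² (Y(o) = ((o*(⅕))*0 + o*o) + o = ((o/5)*0 + o²) + o = (0 + o²) + o = o² + o = o + o²)
380*(H + Y(8)) = 380*(-3 + 8*(1 + 8)) = 380*(-3 + 8*9) = 380*(-3 + 72) = 380*69 = 26220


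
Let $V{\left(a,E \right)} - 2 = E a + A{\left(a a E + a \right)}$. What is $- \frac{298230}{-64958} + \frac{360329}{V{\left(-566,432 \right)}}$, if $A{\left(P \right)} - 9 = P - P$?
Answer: $\frac{24755641024}{7941147979} \approx 3.1174$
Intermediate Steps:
$A{\left(P \right)} = 9$ ($A{\left(P \right)} = 9 + \left(P - P\right) = 9 + 0 = 9$)
$V{\left(a,E \right)} = 11 + E a$ ($V{\left(a,E \right)} = 2 + \left(E a + 9\right) = 2 + \left(9 + E a\right) = 11 + E a$)
$- \frac{298230}{-64958} + \frac{360329}{V{\left(-566,432 \right)}} = - \frac{298230}{-64958} + \frac{360329}{11 + 432 \left(-566\right)} = \left(-298230\right) \left(- \frac{1}{64958}\right) + \frac{360329}{11 - 244512} = \frac{149115}{32479} + \frac{360329}{-244501} = \frac{149115}{32479} + 360329 \left(- \frac{1}{244501}\right) = \frac{149115}{32479} - \frac{360329}{244501} = \frac{24755641024}{7941147979}$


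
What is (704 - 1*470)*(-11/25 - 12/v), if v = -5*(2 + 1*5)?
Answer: -3978/175 ≈ -22.731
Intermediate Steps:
v = -35 (v = -5*(2 + 5) = -5*7 = -35)
(704 - 1*470)*(-11/25 - 12/v) = (704 - 1*470)*(-11/25 - 12/(-35)) = (704 - 470)*(-11*1/25 - 12*(-1/35)) = 234*(-11/25 + 12/35) = 234*(-17/175) = -3978/175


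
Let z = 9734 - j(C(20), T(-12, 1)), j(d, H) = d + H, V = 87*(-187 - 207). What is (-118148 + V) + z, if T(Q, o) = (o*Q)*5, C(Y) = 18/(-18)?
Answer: -142631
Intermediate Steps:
C(Y) = -1 (C(Y) = 18*(-1/18) = -1)
V = -34278 (V = 87*(-394) = -34278)
T(Q, o) = 5*Q*o (T(Q, o) = (Q*o)*5 = 5*Q*o)
j(d, H) = H + d
z = 9795 (z = 9734 - (5*(-12)*1 - 1) = 9734 - (-60 - 1) = 9734 - 1*(-61) = 9734 + 61 = 9795)
(-118148 + V) + z = (-118148 - 34278) + 9795 = -152426 + 9795 = -142631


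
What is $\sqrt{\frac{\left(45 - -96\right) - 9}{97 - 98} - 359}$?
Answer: $i \sqrt{491} \approx 22.159 i$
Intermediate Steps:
$\sqrt{\frac{\left(45 - -96\right) - 9}{97 - 98} - 359} = \sqrt{\frac{\left(45 + 96\right) - 9}{-1} - 359} = \sqrt{\left(141 - 9\right) \left(-1\right) - 359} = \sqrt{132 \left(-1\right) - 359} = \sqrt{-132 - 359} = \sqrt{-491} = i \sqrt{491}$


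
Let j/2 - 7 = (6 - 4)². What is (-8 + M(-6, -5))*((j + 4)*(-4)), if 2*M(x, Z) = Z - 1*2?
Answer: 1196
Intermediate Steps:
M(x, Z) = -1 + Z/2 (M(x, Z) = (Z - 1*2)/2 = (Z - 2)/2 = (-2 + Z)/2 = -1 + Z/2)
j = 22 (j = 14 + 2*(6 - 4)² = 14 + 2*2² = 14 + 2*4 = 14 + 8 = 22)
(-8 + M(-6, -5))*((j + 4)*(-4)) = (-8 + (-1 + (½)*(-5)))*((22 + 4)*(-4)) = (-8 + (-1 - 5/2))*(26*(-4)) = (-8 - 7/2)*(-104) = -23/2*(-104) = 1196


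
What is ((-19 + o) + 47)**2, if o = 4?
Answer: 1024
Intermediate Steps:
((-19 + o) + 47)**2 = ((-19 + 4) + 47)**2 = (-15 + 47)**2 = 32**2 = 1024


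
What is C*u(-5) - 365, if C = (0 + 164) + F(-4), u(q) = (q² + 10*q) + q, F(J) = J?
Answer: -5165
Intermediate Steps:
u(q) = q² + 11*q
C = 160 (C = (0 + 164) - 4 = 164 - 4 = 160)
C*u(-5) - 365 = 160*(-5*(11 - 5)) - 365 = 160*(-5*6) - 365 = 160*(-30) - 365 = -4800 - 365 = -5165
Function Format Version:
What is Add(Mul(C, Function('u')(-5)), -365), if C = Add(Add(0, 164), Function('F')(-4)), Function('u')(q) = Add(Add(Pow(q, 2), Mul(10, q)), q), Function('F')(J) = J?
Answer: -5165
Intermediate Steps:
Function('u')(q) = Add(Pow(q, 2), Mul(11, q))
C = 160 (C = Add(Add(0, 164), -4) = Add(164, -4) = 160)
Add(Mul(C, Function('u')(-5)), -365) = Add(Mul(160, Mul(-5, Add(11, -5))), -365) = Add(Mul(160, Mul(-5, 6)), -365) = Add(Mul(160, -30), -365) = Add(-4800, -365) = -5165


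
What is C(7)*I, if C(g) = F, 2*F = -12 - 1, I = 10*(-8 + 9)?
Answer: -65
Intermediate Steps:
I = 10 (I = 10*1 = 10)
F = -13/2 (F = (-12 - 1)/2 = (½)*(-13) = -13/2 ≈ -6.5000)
C(g) = -13/2
C(7)*I = -13/2*10 = -65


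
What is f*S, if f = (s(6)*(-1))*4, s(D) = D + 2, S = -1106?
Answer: 35392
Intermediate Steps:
s(D) = 2 + D
f = -32 (f = ((2 + 6)*(-1))*4 = (8*(-1))*4 = -8*4 = -32)
f*S = -32*(-1106) = 35392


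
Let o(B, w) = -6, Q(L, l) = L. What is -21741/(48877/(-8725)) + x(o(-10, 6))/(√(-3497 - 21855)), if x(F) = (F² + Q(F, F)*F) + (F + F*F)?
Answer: 189690225/48877 - 51*I*√6338/6338 ≈ 3881.0 - 0.64061*I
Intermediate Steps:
x(F) = F + 3*F² (x(F) = (F² + F*F) + (F + F*F) = (F² + F²) + (F + F²) = 2*F² + (F + F²) = F + 3*F²)
-21741/(48877/(-8725)) + x(o(-10, 6))/(√(-3497 - 21855)) = -21741/(48877/(-8725)) + (-6*(1 + 3*(-6)))/(√(-3497 - 21855)) = -21741/(48877*(-1/8725)) + (-6*(1 - 18))/(√(-25352)) = -21741/(-48877/8725) + (-6*(-17))/((2*I*√6338)) = -21741*(-8725/48877) + 102*(-I*√6338/12676) = 189690225/48877 - 51*I*√6338/6338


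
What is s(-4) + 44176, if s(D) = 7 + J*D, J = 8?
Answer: 44151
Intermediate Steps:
s(D) = 7 + 8*D
s(-4) + 44176 = (7 + 8*(-4)) + 44176 = (7 - 32) + 44176 = -25 + 44176 = 44151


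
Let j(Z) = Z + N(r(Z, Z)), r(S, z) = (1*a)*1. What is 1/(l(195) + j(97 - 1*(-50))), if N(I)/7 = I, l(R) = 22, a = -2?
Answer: 1/155 ≈ 0.0064516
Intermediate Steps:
r(S, z) = -2 (r(S, z) = (1*(-2))*1 = -2*1 = -2)
N(I) = 7*I
j(Z) = -14 + Z (j(Z) = Z + 7*(-2) = Z - 14 = -14 + Z)
1/(l(195) + j(97 - 1*(-50))) = 1/(22 + (-14 + (97 - 1*(-50)))) = 1/(22 + (-14 + (97 + 50))) = 1/(22 + (-14 + 147)) = 1/(22 + 133) = 1/155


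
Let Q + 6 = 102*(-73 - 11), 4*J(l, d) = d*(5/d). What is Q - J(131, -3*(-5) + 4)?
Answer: -34301/4 ≈ -8575.3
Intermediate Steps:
J(l, d) = 5/4 (J(l, d) = (d*(5/d))/4 = (¼)*5 = 5/4)
Q = -8574 (Q = -6 + 102*(-73 - 11) = -6 + 102*(-84) = -6 - 8568 = -8574)
Q - J(131, -3*(-5) + 4) = -8574 - 1*5/4 = -8574 - 5/4 = -34301/4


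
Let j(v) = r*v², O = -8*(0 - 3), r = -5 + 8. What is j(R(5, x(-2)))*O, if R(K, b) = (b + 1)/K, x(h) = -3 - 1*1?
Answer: 648/25 ≈ 25.920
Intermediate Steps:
x(h) = -4 (x(h) = -3 - 1 = -4)
r = 3
R(K, b) = (1 + b)/K
O = 24 (O = -8*(-3) = 24)
j(v) = 3*v²
j(R(5, x(-2)))*O = (3*((1 - 4)/5)²)*24 = (3*((⅕)*(-3))²)*24 = (3*(-⅗)²)*24 = (3*(9/25))*24 = (27/25)*24 = 648/25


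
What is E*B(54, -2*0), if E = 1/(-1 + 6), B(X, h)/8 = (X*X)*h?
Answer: 0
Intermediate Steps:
B(X, h) = 8*h*X**2 (B(X, h) = 8*((X*X)*h) = 8*(X**2*h) = 8*(h*X**2) = 8*h*X**2)
E = 1/5 ≈ 0.20000
E*B(54, -2*0) = (8*(-2*0)*54**2)/5 = (8*0*2916)/5 = (1/5)*0 = 0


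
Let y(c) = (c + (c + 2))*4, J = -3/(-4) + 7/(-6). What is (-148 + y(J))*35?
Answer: -15050/3 ≈ -5016.7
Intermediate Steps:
J = -5/12 (J = -3*(-1/4) + 7*(-1/6) = 3/4 - 7/6 = -5/12 ≈ -0.41667)
y(c) = 8 + 8*c (y(c) = (c + (2 + c))*4 = (2 + 2*c)*4 = 8 + 8*c)
(-148 + y(J))*35 = (-148 + (8 + 8*(-5/12)))*35 = (-148 + (8 - 10/3))*35 = (-148 + 14/3)*35 = -430/3*35 = -15050/3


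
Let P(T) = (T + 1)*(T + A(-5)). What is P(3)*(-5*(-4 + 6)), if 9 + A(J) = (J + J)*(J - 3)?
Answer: -2960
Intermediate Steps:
A(J) = -9 + 2*J*(-3 + J) (A(J) = -9 + (J + J)*(J - 3) = -9 + (2*J)*(-3 + J) = -9 + 2*J*(-3 + J))
P(T) = (1 + T)*(71 + T) (P(T) = (T + 1)*(T + (-9 - 6*(-5) + 2*(-5)**2)) = (1 + T)*(T + (-9 + 30 + 2*25)) = (1 + T)*(T + (-9 + 30 + 50)) = (1 + T)*(T + 71) = (1 + T)*(71 + T))
P(3)*(-5*(-4 + 6)) = (71 + 3**2 + 72*3)*(-5*(-4 + 6)) = (71 + 9 + 216)*(-5*2) = 296*(-10) = -2960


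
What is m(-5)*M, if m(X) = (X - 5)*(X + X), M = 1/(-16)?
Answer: -25/4 ≈ -6.2500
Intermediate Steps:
M = -1/16 ≈ -0.062500
m(X) = 2*X*(-5 + X) (m(X) = (-5 + X)*(2*X) = 2*X*(-5 + X))
m(-5)*M = (2*(-5)*(-5 - 5))*(-1/16) = (2*(-5)*(-10))*(-1/16) = 100*(-1/16) = -25/4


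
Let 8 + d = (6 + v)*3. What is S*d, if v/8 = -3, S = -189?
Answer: 11718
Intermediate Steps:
v = -24 (v = 8*(-3) = -24)
d = -62 (d = -8 + (6 - 24)*3 = -8 - 18*3 = -8 - 54 = -62)
S*d = -189*(-62) = 11718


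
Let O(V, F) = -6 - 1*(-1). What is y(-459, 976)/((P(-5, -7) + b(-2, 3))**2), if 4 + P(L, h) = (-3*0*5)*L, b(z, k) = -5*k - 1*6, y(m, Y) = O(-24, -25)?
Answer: -1/125 ≈ -0.0080000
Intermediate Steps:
O(V, F) = -5 (O(V, F) = -6 + 1 = -5)
y(m, Y) = -5
b(z, k) = -6 - 5*k (b(z, k) = -5*k - 6 = -6 - 5*k)
P(L, h) = -4 (P(L, h) = -4 + (-3*0*5)*L = -4 + (0*5)*L = -4 + 0*L = -4 + 0 = -4)
y(-459, 976)/((P(-5, -7) + b(-2, 3))**2) = -5/(-4 + (-6 - 5*3))**2 = -5/(-4 + (-6 - 15))**2 = -5/(-4 - 21)**2 = -5/((-25)**2) = -5/625 = -5*1/625 = -1/125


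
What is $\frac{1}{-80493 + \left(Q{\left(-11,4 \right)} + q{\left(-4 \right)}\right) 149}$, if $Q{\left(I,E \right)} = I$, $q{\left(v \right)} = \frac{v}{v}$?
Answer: $- \frac{1}{81983} \approx -1.2198 \cdot 10^{-5}$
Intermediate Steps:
$q{\left(v \right)} = 1$
$\frac{1}{-80493 + \left(Q{\left(-11,4 \right)} + q{\left(-4 \right)}\right) 149} = \frac{1}{-80493 + \left(-11 + 1\right) 149} = \frac{1}{-80493 - 1490} = \frac{1}{-81983} = - \frac{1}{81983}$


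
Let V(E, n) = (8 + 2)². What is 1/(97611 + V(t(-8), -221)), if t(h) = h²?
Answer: 1/97711 ≈ 1.0234e-5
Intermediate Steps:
V(E, n) = 100 (V(E, n) = 10² = 100)
1/(97611 + V(t(-8), -221)) = 1/(97611 + 100) = 1/97711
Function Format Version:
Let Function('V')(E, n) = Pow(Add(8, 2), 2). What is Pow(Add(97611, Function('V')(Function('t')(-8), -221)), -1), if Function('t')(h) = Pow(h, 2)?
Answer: Rational(1, 97711) ≈ 1.0234e-5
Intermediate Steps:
Function('V')(E, n) = 100 (Function('V')(E, n) = Pow(10, 2) = 100)
Pow(Add(97611, Function('V')(Function('t')(-8), -221)), -1) = Pow(Add(97611, 100), -1) = Pow(97711, -1) = Rational(1, 97711)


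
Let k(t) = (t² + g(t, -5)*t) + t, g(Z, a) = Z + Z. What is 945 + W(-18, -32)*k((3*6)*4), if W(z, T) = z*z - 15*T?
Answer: 12562641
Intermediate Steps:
g(Z, a) = 2*Z
W(z, T) = z² - 15*T
k(t) = t + 3*t² (k(t) = (t² + (2*t)*t) + t = (t² + 2*t²) + t = 3*t² + t = t + 3*t²)
945 + W(-18, -32)*k((3*6)*4) = 945 + ((-18)² - 15*(-32))*(((3*6)*4)*(1 + 3*((3*6)*4))) = 945 + (324 + 480)*((18*4)*(1 + 3*(18*4))) = 945 + 804*(72*(1 + 3*72)) = 945 + 804*(72*(1 + 216)) = 945 + 804*(72*217) = 945 + 804*15624 = 945 + 12561696 = 12562641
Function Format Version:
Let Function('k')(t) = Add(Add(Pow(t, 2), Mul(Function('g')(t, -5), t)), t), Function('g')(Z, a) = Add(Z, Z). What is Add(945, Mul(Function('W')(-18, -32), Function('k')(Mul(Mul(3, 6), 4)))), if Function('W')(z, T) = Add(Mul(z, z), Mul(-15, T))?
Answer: 12562641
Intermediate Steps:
Function('g')(Z, a) = Mul(2, Z)
Function('W')(z, T) = Add(Pow(z, 2), Mul(-15, T))
Function('k')(t) = Add(t, Mul(3, Pow(t, 2))) (Function('k')(t) = Add(Add(Pow(t, 2), Mul(Mul(2, t), t)), t) = Add(Add(Pow(t, 2), Mul(2, Pow(t, 2))), t) = Add(Mul(3, Pow(t, 2)), t) = Add(t, Mul(3, Pow(t, 2))))
Add(945, Mul(Function('W')(-18, -32), Function('k')(Mul(Mul(3, 6), 4)))) = Add(945, Mul(Add(Pow(-18, 2), Mul(-15, -32)), Mul(Mul(Mul(3, 6), 4), Add(1, Mul(3, Mul(Mul(3, 6), 4)))))) = Add(945, Mul(Add(324, 480), Mul(Mul(18, 4), Add(1, Mul(3, Mul(18, 4)))))) = Add(945, Mul(804, Mul(72, Add(1, Mul(3, 72))))) = Add(945, Mul(804, Mul(72, Add(1, 216)))) = Add(945, Mul(804, Mul(72, 217))) = Add(945, Mul(804, 15624)) = Add(945, 12561696) = 12562641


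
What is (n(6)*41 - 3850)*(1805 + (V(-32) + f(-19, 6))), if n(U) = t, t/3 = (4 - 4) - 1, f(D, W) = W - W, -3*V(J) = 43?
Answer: -21342956/3 ≈ -7.1143e+6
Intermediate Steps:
V(J) = -43/3 (V(J) = -⅓*43 = -43/3)
f(D, W) = 0
t = -3 (t = 3*((4 - 4) - 1) = 3*(0 - 1) = 3*(-1) = -3)
n(U) = -3
(n(6)*41 - 3850)*(1805 + (V(-32) + f(-19, 6))) = (-3*41 - 3850)*(1805 + (-43/3 + 0)) = (-123 - 3850)*(1805 - 43/3) = -3973*5372/3 = -21342956/3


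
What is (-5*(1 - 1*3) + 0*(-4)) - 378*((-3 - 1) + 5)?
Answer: -368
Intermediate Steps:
(-5*(1 - 1*3) + 0*(-4)) - 378*((-3 - 1) + 5) = (-5*(1 - 3) + 0) - 378*(-4 + 5) = (-5*(-2) + 0) - 378 = (10 + 0) - 21*18 = 10 - 378 = -368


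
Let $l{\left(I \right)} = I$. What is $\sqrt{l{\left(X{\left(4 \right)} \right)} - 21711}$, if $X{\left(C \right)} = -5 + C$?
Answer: $4 i \sqrt{1357} \approx 147.35 i$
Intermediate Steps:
$\sqrt{l{\left(X{\left(4 \right)} \right)} - 21711} = \sqrt{\left(-5 + 4\right) - 21711} = \sqrt{-1 - 21711} = \sqrt{-21712} = 4 i \sqrt{1357}$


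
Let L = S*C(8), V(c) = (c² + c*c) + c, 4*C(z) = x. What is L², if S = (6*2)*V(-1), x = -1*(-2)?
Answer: 36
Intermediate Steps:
x = 2
C(z) = ½ (C(z) = (¼)*2 = ½)
V(c) = c + 2*c² (V(c) = (c² + c²) + c = 2*c² + c = c + 2*c²)
S = 12 (S = (6*2)*(-(1 + 2*(-1))) = 12*(-(1 - 2)) = 12*(-1*(-1)) = 12*1 = 12)
L = 6 (L = 12*(½) = 6)
L² = 6² = 36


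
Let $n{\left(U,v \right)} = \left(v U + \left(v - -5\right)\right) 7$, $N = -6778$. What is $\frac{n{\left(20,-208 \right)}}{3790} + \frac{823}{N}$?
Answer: $- \frac{52531517}{6422155} \approx -8.1797$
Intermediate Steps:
$n{\left(U,v \right)} = 35 + 7 v + 7 U v$ ($n{\left(U,v \right)} = \left(U v + \left(v + 5\right)\right) 7 = \left(U v + \left(5 + v\right)\right) 7 = \left(5 + v + U v\right) 7 = 35 + 7 v + 7 U v$)
$\frac{n{\left(20,-208 \right)}}{3790} + \frac{823}{N} = \frac{35 + 7 \left(-208\right) + 7 \cdot 20 \left(-208\right)}{3790} + \frac{823}{-6778} = \left(35 - 1456 - 29120\right) \frac{1}{3790} + 823 \left(- \frac{1}{6778}\right) = \left(-30541\right) \frac{1}{3790} - \frac{823}{6778} = - \frac{30541}{3790} - \frac{823}{6778} = - \frac{52531517}{6422155}$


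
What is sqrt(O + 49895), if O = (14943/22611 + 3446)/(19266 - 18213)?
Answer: sqrt(4311334912373502)/293943 ≈ 223.38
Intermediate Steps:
O = 962129/293943 (O = (14943*(1/22611) + 3446)/1053 = (4981/7537 + 3446)*(1/1053) = (25977483/7537)*(1/1053) = 962129/293943 ≈ 3.2732)
sqrt(O + 49895) = sqrt(962129/293943 + 49895) = sqrt(14667248114/293943) = sqrt(4311334912373502)/293943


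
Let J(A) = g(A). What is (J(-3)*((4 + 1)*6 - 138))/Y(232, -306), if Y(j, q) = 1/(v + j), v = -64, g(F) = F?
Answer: 54432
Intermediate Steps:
J(A) = A
Y(j, q) = 1/(-64 + j)
(J(-3)*((4 + 1)*6 - 138))/Y(232, -306) = (-3*((4 + 1)*6 - 138))/(1/(-64 + 232)) = (-3*(5*6 - 138))/(1/168) = (-3*(30 - 138))/(1/168) = -3*(-108)*168 = 324*168 = 54432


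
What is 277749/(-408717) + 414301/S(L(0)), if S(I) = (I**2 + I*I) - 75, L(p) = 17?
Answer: 18799128230/22842739 ≈ 822.98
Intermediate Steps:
S(I) = -75 + 2*I**2 (S(I) = (I**2 + I**2) - 75 = 2*I**2 - 75 = -75 + 2*I**2)
277749/(-408717) + 414301/S(L(0)) = 277749/(-408717) + 414301/(-75 + 2*17**2) = 277749*(-1/408717) + 414301/(-75 + 2*289) = -30861/45413 + 414301/(-75 + 578) = -30861/45413 + 414301/503 = 18799128230/22842739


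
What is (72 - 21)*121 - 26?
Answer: 6145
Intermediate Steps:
(72 - 21)*121 - 26 = 51*121 - 26 = 6171 - 26 = 6145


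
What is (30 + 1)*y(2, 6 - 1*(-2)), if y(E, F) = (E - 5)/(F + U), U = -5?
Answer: -31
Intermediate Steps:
y(E, F) = (-5 + E)/(-5 + F) (y(E, F) = (E - 5)/(F - 5) = (-5 + E)/(-5 + F))
(30 + 1)*y(2, 6 - 1*(-2)) = (30 + 1)*((-5 + 2)/(-5 + (6 - 1*(-2)))) = 31*(-3/(-5 + (6 + 2))) = 31*(-3/(-5 + 8)) = 31*(-3/3) = 31*((⅓)*(-3)) = 31*(-1) = -31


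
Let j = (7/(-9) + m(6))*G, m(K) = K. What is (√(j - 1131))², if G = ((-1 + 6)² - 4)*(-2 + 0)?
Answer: -4051/3 ≈ -1350.3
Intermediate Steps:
G = -42 (G = (5² - 4)*(-2) = (25 - 4)*(-2) = 21*(-2) = -42)
j = -658/3 (j = (7/(-9) + 6)*(-42) = (7*(-⅑) + 6)*(-42) = (-7/9 + 6)*(-42) = (47/9)*(-42) = -658/3 ≈ -219.33)
(√(j - 1131))² = (√(-658/3 - 1131))² = (√(-4051/3))² = (I*√12153/3)² = -4051/3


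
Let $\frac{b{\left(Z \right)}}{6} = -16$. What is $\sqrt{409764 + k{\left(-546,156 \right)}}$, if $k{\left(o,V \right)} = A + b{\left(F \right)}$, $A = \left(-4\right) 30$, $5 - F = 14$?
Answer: $2 \sqrt{102387} \approx 639.96$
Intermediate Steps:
$F = -9$ ($F = 5 - 14 = -9$)
$A = -120$
$b{\left(Z \right)} = -96$ ($b{\left(Z \right)} = 6 \left(-16\right) = -96$)
$k{\left(o,V \right)} = -216$ ($k{\left(o,V \right)} = -120 - 96 = -216$)
$\sqrt{409764 + k{\left(-546,156 \right)}} = \sqrt{409764 - 216} = \sqrt{409548} = 2 \sqrt{102387}$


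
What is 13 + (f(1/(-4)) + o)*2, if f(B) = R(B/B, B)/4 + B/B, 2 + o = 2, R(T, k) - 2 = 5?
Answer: 37/2 ≈ 18.500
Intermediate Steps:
R(T, k) = 7 (R(T, k) = 2 + 5 = 7)
o = 0 (o = -2 + 2 = 0)
f(B) = 11/4 (f(B) = 7/4 + B/B = 7*(¼) + 1 = 7/4 + 1 = 11/4)
13 + (f(1/(-4)) + o)*2 = 13 + (11/4 + 0)*2 = 13 + (11/4)*2 = 13 + 11/2 = 37/2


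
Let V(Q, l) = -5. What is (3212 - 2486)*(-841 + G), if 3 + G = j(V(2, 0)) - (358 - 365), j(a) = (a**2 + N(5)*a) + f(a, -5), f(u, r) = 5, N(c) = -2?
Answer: -578622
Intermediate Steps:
j(a) = 5 + a**2 - 2*a (j(a) = (a**2 - 2*a) + 5 = 5 + a**2 - 2*a)
G = 44 (G = -3 + ((5 + (-5)**2 - 2*(-5)) - (358 - 365)) = -3 + ((5 + 25 + 10) - 1*(-7)) = -3 + (40 + 7) = -3 + 47 = 44)
(3212 - 2486)*(-841 + G) = (3212 - 2486)*(-841 + 44) = 726*(-797) = -578622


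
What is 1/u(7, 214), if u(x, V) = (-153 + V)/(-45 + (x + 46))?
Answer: 8/61 ≈ 0.13115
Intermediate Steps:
u(x, V) = (-153 + V)/(1 + x) (u(x, V) = (-153 + V)/(-45 + (46 + x)) = (-153 + V)/(1 + x))
1/u(7, 214) = 1/((-153 + 214)/(1 + 7)) = 1/(61/8) = 8/61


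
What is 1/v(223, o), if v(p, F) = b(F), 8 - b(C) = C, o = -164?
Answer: 1/172 ≈ 0.0058140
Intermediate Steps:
b(C) = 8 - C
v(p, F) = 8 - F
1/v(223, o) = 1/(8 - 1*(-164)) = 1/(8 + 164) = 1/172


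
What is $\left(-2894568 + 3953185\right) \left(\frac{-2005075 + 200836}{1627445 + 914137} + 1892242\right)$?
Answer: $\frac{565688038185166365}{282398} \approx 2.0032 \cdot 10^{12}$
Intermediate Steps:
$\left(-2894568 + 3953185\right) \left(\frac{-2005075 + 200836}{1627445 + 914137} + 1892242\right) = 1058617 \left(- \frac{1804239}{2541582} + 1892242\right) = 1058617 \left(\left(-1804239\right) \frac{1}{2541582} + 1892242\right) = 1058617 \left(- \frac{200471}{282398} + 1892242\right) = 1058617 \cdot \frac{534365155845}{282398} = \frac{565688038185166365}{282398}$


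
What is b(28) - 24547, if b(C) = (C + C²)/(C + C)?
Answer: -49065/2 ≈ -24533.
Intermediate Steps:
b(C) = (C + C²)/(2*C) (b(C) = (C + C²)/((2*C)) = (C + C²)*(1/(2*C)) = (C + C²)/(2*C))
b(28) - 24547 = (½ + (½)*28) - 24547 = (½ + 14) - 24547 = 29/2 - 24547 = -49065/2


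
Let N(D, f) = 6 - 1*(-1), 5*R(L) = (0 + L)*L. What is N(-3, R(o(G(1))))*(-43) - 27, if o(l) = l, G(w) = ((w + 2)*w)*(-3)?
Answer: -328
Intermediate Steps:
G(w) = -3*w*(2 + w) (G(w) = ((2 + w)*w)*(-3) = (w*(2 + w))*(-3) = -3*w*(2 + w))
R(L) = L²/5 (R(L) = ((0 + L)*L)/5 = (L*L)/5 = L²/5)
N(D, f) = 7 (N(D, f) = 6 + 1 = 7)
N(-3, R(o(G(1))))*(-43) - 27 = 7*(-43) - 27 = -301 - 27 = -328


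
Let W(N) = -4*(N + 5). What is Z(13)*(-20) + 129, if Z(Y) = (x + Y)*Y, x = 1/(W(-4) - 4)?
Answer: -6437/2 ≈ -3218.5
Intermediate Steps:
W(N) = -20 - 4*N (W(N) = -4*(5 + N) = -20 - 4*N)
x = -⅛ (x = 1/((-20 - 4*(-4)) - 4) = 1/((-20 + 16) - 4) = 1/(-4 - 4) = 1/(-8) = -⅛ ≈ -0.12500)
Z(Y) = Y*(-⅛ + Y) (Z(Y) = (-⅛ + Y)*Y = Y*(-⅛ + Y))
Z(13)*(-20) + 129 = (13*(-⅛ + 13))*(-20) + 129 = (13*(103/8))*(-20) + 129 = (1339/8)*(-20) + 129 = -6695/2 + 129 = -6437/2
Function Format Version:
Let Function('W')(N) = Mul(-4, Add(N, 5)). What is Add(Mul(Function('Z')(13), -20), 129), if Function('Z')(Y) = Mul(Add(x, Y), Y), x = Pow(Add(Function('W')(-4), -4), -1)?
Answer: Rational(-6437, 2) ≈ -3218.5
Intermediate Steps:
Function('W')(N) = Add(-20, Mul(-4, N)) (Function('W')(N) = Mul(-4, Add(5, N)) = Add(-20, Mul(-4, N)))
x = Rational(-1, 8) (x = Pow(Add(Add(-20, Mul(-4, -4)), -4), -1) = Pow(Add(Add(-20, 16), -4), -1) = Pow(Add(-4, -4), -1) = Pow(-8, -1) = Rational(-1, 8) ≈ -0.12500)
Function('Z')(Y) = Mul(Y, Add(Rational(-1, 8), Y)) (Function('Z')(Y) = Mul(Add(Rational(-1, 8), Y), Y) = Mul(Y, Add(Rational(-1, 8), Y)))
Add(Mul(Function('Z')(13), -20), 129) = Add(Mul(Mul(13, Add(Rational(-1, 8), 13)), -20), 129) = Add(Mul(Mul(13, Rational(103, 8)), -20), 129) = Add(Mul(Rational(1339, 8), -20), 129) = Add(Rational(-6695, 2), 129) = Rational(-6437, 2)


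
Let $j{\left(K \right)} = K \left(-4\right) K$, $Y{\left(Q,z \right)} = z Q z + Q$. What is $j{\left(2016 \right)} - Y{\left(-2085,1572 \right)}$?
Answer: $5136163701$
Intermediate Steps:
$Y{\left(Q,z \right)} = Q + Q z^{2}$ ($Y{\left(Q,z \right)} = Q z z + Q = Q z^{2} + Q = Q + Q z^{2}$)
$j{\left(K \right)} = - 4 K^{2}$ ($j{\left(K \right)} = - 4 K K = - 4 K^{2}$)
$j{\left(2016 \right)} - Y{\left(-2085,1572 \right)} = - 4 \cdot 2016^{2} - - 2085 \left(1 + 1572^{2}\right) = \left(-4\right) 4064256 - - 2085 \left(1 + 2471184\right) = -16257024 - \left(-2085\right) 2471185 = -16257024 - -5152420725 = -16257024 + 5152420725 = 5136163701$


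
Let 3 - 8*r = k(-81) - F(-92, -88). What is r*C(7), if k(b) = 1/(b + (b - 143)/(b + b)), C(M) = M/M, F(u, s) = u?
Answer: -71735/6449 ≈ -11.123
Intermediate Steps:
C(M) = 1
k(b) = 1/(b + (-143 + b)/(2*b)) (k(b) = 1/(b + (-143 + b)/((2*b))) = 1/(b + (-143 + b)*(1/(2*b))) = 1/(b + (-143 + b)/(2*b)))
r = -71735/6449 (r = 3/8 - (2*(-81)/(-143 - 81 + 2*(-81)²) - 1*(-92))/8 = 3/8 - (2*(-81)/(-143 - 81 + 2*6561) + 92)/8 = 3/8 - (2*(-81)/(-143 - 81 + 13122) + 92)/8 = 3/8 - (2*(-81)/12898 + 92)/8 = 3/8 - (2*(-81)*(1/12898) + 92)/8 = 3/8 - (-81/6449 + 92)/8 = 3/8 - ⅛*593227/6449 = 3/8 - 593227/51592 = -71735/6449 ≈ -11.123)
r*C(7) = -71735/6449*1 = -71735/6449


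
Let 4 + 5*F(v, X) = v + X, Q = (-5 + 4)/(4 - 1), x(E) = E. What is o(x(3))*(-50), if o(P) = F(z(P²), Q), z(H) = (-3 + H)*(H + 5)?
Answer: -2390/3 ≈ -796.67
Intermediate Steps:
z(H) = (-3 + H)*(5 + H)
Q = -⅓ (Q = -1/3 = -1*⅓ = -⅓ ≈ -0.33333)
F(v, X) = -⅘ + X/5 + v/5 (F(v, X) = -⅘ + (v + X)/5 = -⅘ + (X + v)/5 = -⅘ + (X/5 + v/5) = -⅘ + X/5 + v/5)
o(P) = -58/15 + P⁴/5 + 2*P²/5 (o(P) = -⅘ + (⅕)*(-⅓) + (-15 + (P²)² + 2*P²)/5 = -⅘ - 1/15 + (-15 + P⁴ + 2*P²)/5 = -⅘ - 1/15 + (-3 + P⁴/5 + 2*P²/5) = -58/15 + P⁴/5 + 2*P²/5)
o(x(3))*(-50) = (-58/15 + (⅕)*3⁴ + (⅖)*3²)*(-50) = (-58/15 + (⅕)*81 + (⅖)*9)*(-50) = (-58/15 + 81/5 + 18/5)*(-50) = (239/15)*(-50) = -2390/3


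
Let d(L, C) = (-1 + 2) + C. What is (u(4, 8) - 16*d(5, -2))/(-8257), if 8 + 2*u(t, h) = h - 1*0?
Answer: -16/8257 ≈ -0.0019377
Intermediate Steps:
u(t, h) = -4 + h/2 (u(t, h) = -4 + (h - 1*0)/2 = -4 + (h + 0)/2 = -4 + h/2)
d(L, C) = 1 + C
(u(4, 8) - 16*d(5, -2))/(-8257) = ((-4 + (½)*8) - 16*(1 - 2))/(-8257) = ((-4 + 4) - 16*(-1))*(-1/8257) = (0 + 16)*(-1/8257) = 16*(-1/8257) = -16/8257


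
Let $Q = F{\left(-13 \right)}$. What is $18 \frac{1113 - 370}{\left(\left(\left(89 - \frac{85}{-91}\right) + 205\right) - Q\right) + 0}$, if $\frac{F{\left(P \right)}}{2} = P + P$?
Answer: $\frac{1217034}{31571} \approx 38.549$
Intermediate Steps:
$F{\left(P \right)} = 4 P$ ($F{\left(P \right)} = 2 \left(P + P\right) = 2 \cdot 2 P = 4 P$)
$Q = -52$ ($Q = 4 \left(-13\right) = -52$)
$18 \frac{1113 - 370}{\left(\left(\left(89 - \frac{85}{-91}\right) + 205\right) - Q\right) + 0} = 18 \frac{1113 - 370}{\left(\left(\left(89 - \frac{85}{-91}\right) + 205\right) - -52\right) + 0} = 18 \frac{743}{\left(\left(\left(89 - - \frac{85}{91}\right) + 205\right) + 52\right) + 0} = 18 \frac{743}{\left(\left(\left(89 + \frac{85}{91}\right) + 205\right) + 52\right) + 0} = 18 \frac{743}{\left(\left(\frac{8184}{91} + 205\right) + 52\right) + 0} = 18 \frac{743}{\left(\frac{26839}{91} + 52\right) + 0} = 18 \frac{743}{\frac{31571}{91} + 0} = 18 \frac{743}{\frac{31571}{91}} = 18 \cdot 743 \cdot \frac{91}{31571} = 18 \cdot \frac{67613}{31571} = \frac{1217034}{31571}$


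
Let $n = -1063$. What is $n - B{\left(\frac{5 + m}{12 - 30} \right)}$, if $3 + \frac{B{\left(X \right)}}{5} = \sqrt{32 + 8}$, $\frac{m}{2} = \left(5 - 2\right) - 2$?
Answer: $-1048 - 10 \sqrt{10} \approx -1079.6$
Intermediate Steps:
$m = 2$ ($m = 2 \left(\left(5 - 2\right) - 2\right) = 2 \left(3 - 2\right) = 2 \cdot 1 = 2$)
$B{\left(X \right)} = -15 + 10 \sqrt{10}$ ($B{\left(X \right)} = -15 + 5 \sqrt{32 + 8} = -15 + 5 \sqrt{40} = -15 + 5 \cdot 2 \sqrt{10} = -15 + 10 \sqrt{10}$)
$n - B{\left(\frac{5 + m}{12 - 30} \right)} = -1063 - \left(-15 + 10 \sqrt{10}\right) = -1063 + \left(15 - 10 \sqrt{10}\right) = -1048 - 10 \sqrt{10}$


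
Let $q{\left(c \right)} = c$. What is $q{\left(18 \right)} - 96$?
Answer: $-78$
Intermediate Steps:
$q{\left(18 \right)} - 96 = 18 - 96 = -78$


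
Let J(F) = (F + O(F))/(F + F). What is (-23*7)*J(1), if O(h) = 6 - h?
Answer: -483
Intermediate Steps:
J(F) = 3/F (J(F) = (F + (6 - F))/(F + F) = 6/((2*F)) = 6*(1/(2*F)) = 3/F)
(-23*7)*J(1) = (-23*7)*(3/1) = -483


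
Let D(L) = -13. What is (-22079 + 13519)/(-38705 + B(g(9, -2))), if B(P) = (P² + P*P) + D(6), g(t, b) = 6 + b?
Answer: 4280/19343 ≈ 0.22127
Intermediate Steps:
B(P) = -13 + 2*P² (B(P) = (P² + P*P) - 13 = (P² + P²) - 13 = 2*P² - 13 = -13 + 2*P²)
(-22079 + 13519)/(-38705 + B(g(9, -2))) = (-22079 + 13519)/(-38705 + (-13 + 2*(6 - 2)²)) = -8560/(-38705 + (-13 + 2*4²)) = -8560/(-38705 + (-13 + 2*16)) = -8560/(-38705 + (-13 + 32)) = -8560/(-38705 + 19) = -8560/(-38686) = -8560*(-1/38686) = 4280/19343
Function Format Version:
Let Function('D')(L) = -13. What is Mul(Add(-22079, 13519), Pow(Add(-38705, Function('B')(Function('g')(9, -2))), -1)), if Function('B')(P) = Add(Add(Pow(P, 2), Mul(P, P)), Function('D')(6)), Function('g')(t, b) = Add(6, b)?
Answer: Rational(4280, 19343) ≈ 0.22127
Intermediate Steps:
Function('B')(P) = Add(-13, Mul(2, Pow(P, 2))) (Function('B')(P) = Add(Add(Pow(P, 2), Mul(P, P)), -13) = Add(Add(Pow(P, 2), Pow(P, 2)), -13) = Add(Mul(2, Pow(P, 2)), -13) = Add(-13, Mul(2, Pow(P, 2))))
Mul(Add(-22079, 13519), Pow(Add(-38705, Function('B')(Function('g')(9, -2))), -1)) = Mul(Add(-22079, 13519), Pow(Add(-38705, Add(-13, Mul(2, Pow(Add(6, -2), 2)))), -1)) = Mul(-8560, Pow(Add(-38705, Add(-13, Mul(2, Pow(4, 2)))), -1)) = Mul(-8560, Pow(Add(-38705, Add(-13, Mul(2, 16))), -1)) = Mul(-8560, Pow(Add(-38705, Add(-13, 32)), -1)) = Mul(-8560, Pow(Add(-38705, 19), -1)) = Mul(-8560, Pow(-38686, -1)) = Mul(-8560, Rational(-1, 38686)) = Rational(4280, 19343)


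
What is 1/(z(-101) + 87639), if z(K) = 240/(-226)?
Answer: 113/9903087 ≈ 1.1411e-5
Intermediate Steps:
z(K) = -120/113 (z(K) = 240*(-1/226) = -120/113)
1/(z(-101) + 87639) = 1/(-120/113 + 87639) = 1/(9903087/113) = 113/9903087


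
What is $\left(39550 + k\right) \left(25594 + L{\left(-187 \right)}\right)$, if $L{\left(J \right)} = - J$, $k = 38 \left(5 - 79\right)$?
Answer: $947142378$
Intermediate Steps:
$k = -2812$ ($k = 38 \left(-74\right) = -2812$)
$\left(39550 + k\right) \left(25594 + L{\left(-187 \right)}\right) = \left(39550 - 2812\right) \left(25594 - -187\right) = 36738 \left(25594 + 187\right) = 36738 \cdot 25781 = 947142378$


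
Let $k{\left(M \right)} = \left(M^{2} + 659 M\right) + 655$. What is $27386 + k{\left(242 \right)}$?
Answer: $246083$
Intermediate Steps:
$k{\left(M \right)} = 655 + M^{2} + 659 M$
$27386 + k{\left(242 \right)} = 27386 + \left(655 + 242^{2} + 659 \cdot 242\right) = 27386 + \left(655 + 58564 + 159478\right) = 27386 + 218697 = 246083$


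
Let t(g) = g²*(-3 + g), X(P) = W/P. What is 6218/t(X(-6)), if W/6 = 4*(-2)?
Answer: 3109/160 ≈ 19.431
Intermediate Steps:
W = -48 (W = 6*(4*(-2)) = 6*(-8) = -48)
X(P) = -48/P
6218/t(X(-6)) = 6218/(((-48/(-6))²*(-3 - 48/(-6)))) = 6218/(((-48*(-⅙))²*(-3 - 48*(-⅙)))) = 6218/((8²*(-3 + 8))) = 6218/((64*5)) = 6218/320 = 6218*(1/320) = 3109/160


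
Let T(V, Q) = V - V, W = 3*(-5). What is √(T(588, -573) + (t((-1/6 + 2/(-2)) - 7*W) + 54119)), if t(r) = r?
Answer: √1952022/6 ≈ 232.86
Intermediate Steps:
W = -15
T(V, Q) = 0
√(T(588, -573) + (t((-1/6 + 2/(-2)) - 7*W) + 54119)) = √(0 + (((-1/6 + 2/(-2)) - 7*(-15)) + 54119)) = √(0 + (((-1*⅙ + 2*(-½)) + 105) + 54119)) = √(0 + (((-⅙ - 1) + 105) + 54119)) = √(0 + ((-7/6 + 105) + 54119)) = √(0 + (623/6 + 54119)) = √(0 + 325337/6) = √(325337/6) = √1952022/6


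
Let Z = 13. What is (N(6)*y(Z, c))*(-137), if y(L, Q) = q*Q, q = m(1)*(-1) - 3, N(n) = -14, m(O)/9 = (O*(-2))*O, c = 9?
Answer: 258930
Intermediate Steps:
m(O) = -18*O**2 (m(O) = 9*((O*(-2))*O) = 9*((-2*O)*O) = 9*(-2*O**2) = -18*O**2)
q = 15 (q = -18*1**2*(-1) - 3 = -18*1*(-1) - 3 = -18*(-1) - 3 = 18 - 3 = 15)
y(L, Q) = 15*Q
(N(6)*y(Z, c))*(-137) = -210*9*(-137) = -14*135*(-137) = -1890*(-137) = 258930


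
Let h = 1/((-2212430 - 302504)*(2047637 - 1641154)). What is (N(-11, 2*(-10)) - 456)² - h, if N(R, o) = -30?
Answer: 241457954912547913/1022277917122 ≈ 2.3620e+5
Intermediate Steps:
h = -1/1022277917122 (h = 1/(-2514934*406483) = 1/(-1022277917122) = -1/1022277917122 ≈ -9.7821e-13)
(N(-11, 2*(-10)) - 456)² - h = (-30 - 456)² - 1*(-1/1022277917122) = (-486)² + 1/1022277917122 = 236196 + 1/1022277917122 = 241457954912547913/1022277917122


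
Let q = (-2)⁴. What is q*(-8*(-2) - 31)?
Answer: -240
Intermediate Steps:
q = 16
q*(-8*(-2) - 31) = 16*(-8*(-2) - 31) = 16*(16 - 31) = 16*(-15) = -240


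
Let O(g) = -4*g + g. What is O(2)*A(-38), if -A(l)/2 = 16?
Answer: 192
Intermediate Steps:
A(l) = -32 (A(l) = -2*16 = -32)
O(g) = -3*g
O(2)*A(-38) = -3*2*(-32) = -6*(-32) = 192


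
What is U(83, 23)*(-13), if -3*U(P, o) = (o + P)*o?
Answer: 31694/3 ≈ 10565.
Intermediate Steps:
U(P, o) = -o*(P + o)/3 (U(P, o) = -(o + P)*o/3 = -(P + o)*o/3 = -o*(P + o)/3)
U(83, 23)*(-13) = -⅓*23*(83 + 23)*(-13) = -⅓*23*106*(-13) = -2438/3*(-13) = 31694/3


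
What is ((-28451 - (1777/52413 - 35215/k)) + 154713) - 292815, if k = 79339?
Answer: -692591458862479/4158395007 ≈ -1.6655e+5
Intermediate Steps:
((-28451 - (1777/52413 - 35215/k)) + 154713) - 292815 = ((-28451 - (1777/52413 - 35215/79339)) + 154713) - 292815 = ((-28451 - 1*(-1704738392/4158395007)) + 154713) - 292815 = ((-28451 + 1704738392/4158395007) + 154713) - 292815 = (-118308791605765/4158395007 + 154713) - 292815 = 525048975112226/4158395007 - 292815 = -692591458862479/4158395007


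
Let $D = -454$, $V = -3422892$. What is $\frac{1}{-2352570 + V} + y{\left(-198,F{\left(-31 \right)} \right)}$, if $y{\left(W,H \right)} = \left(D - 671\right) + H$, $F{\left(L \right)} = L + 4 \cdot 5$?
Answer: $- \frac{6560924833}{5775462} \approx -1136.0$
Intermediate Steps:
$F{\left(L \right)} = 20 + L$ ($F{\left(L \right)} = L + 20 = 20 + L$)
$y{\left(W,H \right)} = -1125 + H$ ($y{\left(W,H \right)} = \left(-454 - 671\right) + H = -1125 + H$)
$\frac{1}{-2352570 + V} + y{\left(-198,F{\left(-31 \right)} \right)} = \frac{1}{-2352570 - 3422892} + \left(-1125 + \left(20 - 31\right)\right) = \frac{1}{-5775462} - 1136 = - \frac{1}{5775462} - 1136 = - \frac{6560924833}{5775462}$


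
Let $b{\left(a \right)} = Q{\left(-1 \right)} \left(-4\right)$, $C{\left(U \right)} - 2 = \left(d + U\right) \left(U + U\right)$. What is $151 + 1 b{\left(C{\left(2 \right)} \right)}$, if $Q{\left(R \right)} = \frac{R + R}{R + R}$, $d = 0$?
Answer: $147$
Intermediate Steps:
$C{\left(U \right)} = 2 + 2 U^{2}$ ($C{\left(U \right)} = 2 + \left(0 + U\right) \left(U + U\right) = 2 + U 2 U = 2 + 2 U^{2}$)
$Q{\left(R \right)} = 1$ ($Q{\left(R \right)} = \frac{2 R}{2 R} = 2 R \frac{1}{2 R} = 1$)
$b{\left(a \right)} = -4$ ($b{\left(a \right)} = 1 \left(-4\right) = -4$)
$151 + 1 b{\left(C{\left(2 \right)} \right)} = 151 + 1 \left(-4\right) = 151 - 4 = 147$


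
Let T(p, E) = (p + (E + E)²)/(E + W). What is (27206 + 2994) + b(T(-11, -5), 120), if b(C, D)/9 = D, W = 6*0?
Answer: 31280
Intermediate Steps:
W = 0
T(p, E) = (p + 4*E²)/E (T(p, E) = (p + (E + E)²)/(E + 0) = (p + (2*E)²)/E = (p + 4*E²)/E)
b(C, D) = 9*D
(27206 + 2994) + b(T(-11, -5), 120) = (27206 + 2994) + 9*120 = 30200 + 1080 = 31280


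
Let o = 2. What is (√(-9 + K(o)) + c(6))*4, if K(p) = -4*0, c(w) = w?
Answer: 24 + 12*I ≈ 24.0 + 12.0*I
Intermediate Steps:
K(p) = 0
(√(-9 + K(o)) + c(6))*4 = (√(-9 + 0) + 6)*4 = (√(-9) + 6)*4 = (3*I + 6)*4 = (6 + 3*I)*4 = 24 + 12*I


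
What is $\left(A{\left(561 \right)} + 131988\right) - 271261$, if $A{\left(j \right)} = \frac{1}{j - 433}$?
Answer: $- \frac{17826943}{128} \approx -1.3927 \cdot 10^{5}$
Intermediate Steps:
$A{\left(j \right)} = \frac{1}{-433 + j}$
$\left(A{\left(561 \right)} + 131988\right) - 271261 = \left(\frac{1}{-433 + 561} + 131988\right) - 271261 = \left(\frac{1}{128} + 131988\right) - 271261 = \frac{16894465}{128} - 271261 = - \frac{17826943}{128}$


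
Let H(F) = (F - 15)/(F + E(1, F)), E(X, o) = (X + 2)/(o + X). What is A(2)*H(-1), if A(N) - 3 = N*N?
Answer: 0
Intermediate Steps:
E(X, o) = (2 + X)/(X + o)
A(N) = 3 + N² (A(N) = 3 + N*N = 3 + N²)
H(F) = (-15 + F)/(F + 3/(1 + F)) (H(F) = (F - 15)/(F + (2 + 1)/(1 + F)) = (-15 + F)/(F + 3/(1 + F)))
A(2)*H(-1) = (3 + 2²)*((1 - 1)*(-15 - 1)/(3 - (1 - 1))) = (3 + 4)*(0*(-16)/(3 - 1*0)) = 7*(0*(-16)/(3 + 0)) = 7*(0*(-16)/3) = 7*((⅓)*0*(-16)) = 7*0 = 0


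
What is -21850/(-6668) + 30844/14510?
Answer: 130677823/24188170 ≈ 5.4025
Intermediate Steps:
-21850/(-6668) + 30844/14510 = -21850*(-1/6668) + 30844*(1/14510) = 10925/3334 + 15422/7255 = 130677823/24188170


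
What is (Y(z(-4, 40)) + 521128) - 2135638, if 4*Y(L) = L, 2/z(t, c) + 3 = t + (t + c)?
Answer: -93641579/58 ≈ -1.6145e+6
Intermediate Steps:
z(t, c) = 2/(-3 + c + 2*t) (z(t, c) = 2/(-3 + (t + (t + c))) = 2/(-3 + (t + (c + t))) = 2/(-3 + (c + 2*t)) = 2/(-3 + c + 2*t))
Y(L) = L/4
(Y(z(-4, 40)) + 521128) - 2135638 = ((2/(-3 + 40 + 2*(-4)))/4 + 521128) - 2135638 = ((2/(-3 + 40 - 8))/4 + 521128) - 2135638 = ((2/29)/4 + 521128) - 2135638 = ((2*(1/29))/4 + 521128) - 2135638 = ((¼)*(2/29) + 521128) - 2135638 = (1/58 + 521128) - 2135638 = 30225425/58 - 2135638 = -93641579/58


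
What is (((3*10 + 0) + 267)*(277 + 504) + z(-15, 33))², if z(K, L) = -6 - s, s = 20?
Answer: 53791988761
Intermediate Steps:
z(K, L) = -26 (z(K, L) = -6 - 1*20 = -6 - 20 = -26)
(((3*10 + 0) + 267)*(277 + 504) + z(-15, 33))² = (((3*10 + 0) + 267)*(277 + 504) - 26)² = (((30 + 0) + 267)*781 - 26)² = ((30 + 267)*781 - 26)² = (297*781 - 26)² = (231957 - 26)² = 231931² = 53791988761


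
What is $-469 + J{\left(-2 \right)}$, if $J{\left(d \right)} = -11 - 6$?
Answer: $-486$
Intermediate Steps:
$J{\left(d \right)} = -17$ ($J{\left(d \right)} = -11 - 6 = -17$)
$-469 + J{\left(-2 \right)} = -469 - 17 = -486$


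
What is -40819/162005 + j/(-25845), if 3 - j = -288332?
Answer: -9553335746/837403845 ≈ -11.408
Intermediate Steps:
j = 288335 (j = 3 - 1*(-288332) = 3 + 288332 = 288335)
-40819/162005 + j/(-25845) = -40819/162005 + 288335/(-25845) = -40819*1/162005 + 288335*(-1/25845) = -40819/162005 - 57667/5169 = -9553335746/837403845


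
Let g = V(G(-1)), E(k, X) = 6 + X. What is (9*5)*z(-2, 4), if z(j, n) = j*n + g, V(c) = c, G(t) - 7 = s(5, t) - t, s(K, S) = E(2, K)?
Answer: 495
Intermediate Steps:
s(K, S) = 6 + K
G(t) = 18 - t (G(t) = 7 + ((6 + 5) - t) = 7 + (11 - t) = 18 - t)
g = 19 (g = 18 - 1*(-1) = 18 + 1 = 19)
z(j, n) = 19 + j*n (z(j, n) = j*n + 19 = 19 + j*n)
(9*5)*z(-2, 4) = (9*5)*(19 - 2*4) = 45*(19 - 8) = 45*11 = 495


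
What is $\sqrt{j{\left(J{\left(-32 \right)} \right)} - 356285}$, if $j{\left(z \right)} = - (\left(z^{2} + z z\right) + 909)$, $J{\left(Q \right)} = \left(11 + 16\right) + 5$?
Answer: $i \sqrt{359242} \approx 599.37 i$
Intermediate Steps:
$J{\left(Q \right)} = 32$ ($J{\left(Q \right)} = 27 + 5 = 32$)
$j{\left(z \right)} = -909 - 2 z^{2}$ ($j{\left(z \right)} = - (\left(z^{2} + z^{2}\right) + 909) = - (2 z^{2} + 909) = - (909 + 2 z^{2}) = -909 - 2 z^{2}$)
$\sqrt{j{\left(J{\left(-32 \right)} \right)} - 356285} = \sqrt{\left(-909 - 2 \cdot 32^{2}\right) - 356285} = \sqrt{\left(-909 - 2048\right) - 356285} = \sqrt{-2957 - 356285} = \sqrt{-359242} = i \sqrt{359242}$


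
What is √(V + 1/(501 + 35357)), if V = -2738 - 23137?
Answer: I*√33269975707642/35858 ≈ 160.86*I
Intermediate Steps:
V = -25875
√(V + 1/(501 + 35357)) = √(-25875 + 1/(501 + 35357)) = √(-25875 + 1/35858) = √(-927825749/35858) = I*√33269975707642/35858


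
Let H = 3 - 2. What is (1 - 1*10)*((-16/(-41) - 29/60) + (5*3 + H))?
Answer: -117393/820 ≈ -143.16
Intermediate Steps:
H = 1
(1 - 1*10)*((-16/(-41) - 29/60) + (5*3 + H)) = (1 - 1*10)*((-16/(-41) - 29/60) + (5*3 + 1)) = (1 - 10)*((-16*(-1/41) - 29*1/60) + (15 + 1)) = -9*((16/41 - 29/60) + 16) = -9*(-229/2460 + 16) = -9*39131/2460 = -117393/820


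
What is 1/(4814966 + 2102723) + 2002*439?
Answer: 6079804672943/6917689 ≈ 8.7888e+5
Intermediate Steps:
1/(4814966 + 2102723) + 2002*439 = 1/6917689 + 878878 = 6079804672943/6917689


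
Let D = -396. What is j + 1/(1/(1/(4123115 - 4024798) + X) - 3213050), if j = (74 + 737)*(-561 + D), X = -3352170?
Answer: -821873408467715052910298/1058941910882349767 ≈ -7.7613e+5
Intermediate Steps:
j = -776127 (j = (74 + 737)*(-561 - 396) = 811*(-957) = -776127)
j + 1/(1/(1/(4123115 - 4024798) + X) - 3213050) = -776127 + 1/(1/(1/(4123115 - 4024798) - 3352170) - 3213050) = -776127 + 1/(1/(1/98317 - 3352170) - 3213050) = -776127 + 1/(1/(-329575297889/98317) - 3213050) = -776127 + 1/(-98317/329575297889 - 3213050) = -776127 + 1/(-1058941910882349767/329575297889) = -776127 - 329575297889/1058941910882349767 = -821873408467715052910298/1058941910882349767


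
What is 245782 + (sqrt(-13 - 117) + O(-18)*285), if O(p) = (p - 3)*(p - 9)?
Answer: 407377 + I*sqrt(130) ≈ 4.0738e+5 + 11.402*I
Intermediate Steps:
O(p) = (-9 + p)*(-3 + p) (O(p) = (-3 + p)*(-9 + p) = (-9 + p)*(-3 + p))
245782 + (sqrt(-13 - 117) + O(-18)*285) = 245782 + (sqrt(-13 - 117) + (27 + (-18)**2 - 12*(-18))*285) = 245782 + (sqrt(-130) + (27 + 324 + 216)*285) = 245782 + (I*sqrt(130) + 567*285) = 245782 + (I*sqrt(130) + 161595) = 245782 + (161595 + I*sqrt(130)) = 407377 + I*sqrt(130)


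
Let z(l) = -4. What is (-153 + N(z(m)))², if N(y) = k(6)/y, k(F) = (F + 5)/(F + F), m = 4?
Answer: 54096025/2304 ≈ 23479.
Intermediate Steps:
k(F) = (5 + F)/(2*F) (k(F) = (5 + F)/((2*F)) = (5 + F)*(1/(2*F)) = (5 + F)/(2*F))
N(y) = 11/(12*y) (N(y) = ((½)*(5 + 6)/6)/y = ((½)*(⅙)*11)/y = 11/(12*y))
(-153 + N(z(m)))² = (-153 + (11/12)/(-4))² = (-153 + (11/12)*(-¼))² = (-153 - 11/48)² = (-7355/48)² = 54096025/2304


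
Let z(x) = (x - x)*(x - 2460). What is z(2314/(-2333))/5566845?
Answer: 0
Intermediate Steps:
z(x) = 0 (z(x) = 0*(-2460 + x) = 0)
z(2314/(-2333))/5566845 = 0/5566845 = 0*(1/5566845) = 0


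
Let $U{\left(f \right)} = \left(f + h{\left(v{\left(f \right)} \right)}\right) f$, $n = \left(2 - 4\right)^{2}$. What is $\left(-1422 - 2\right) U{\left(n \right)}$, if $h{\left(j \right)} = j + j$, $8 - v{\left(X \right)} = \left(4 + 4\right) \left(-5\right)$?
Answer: $-569600$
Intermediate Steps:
$v{\left(X \right)} = 48$ ($v{\left(X \right)} = 8 - \left(4 + 4\right) \left(-5\right) = 8 - 8 \left(-5\right) = 8 - -40 = 8 + 40 = 48$)
$h{\left(j \right)} = 2 j$
$n = 4$ ($n = \left(-2\right)^{2} = 4$)
$U{\left(f \right)} = f \left(96 + f\right)$ ($U{\left(f \right)} = \left(f + 2 \cdot 48\right) f = \left(f + 96\right) f = \left(96 + f\right) f = f \left(96 + f\right)$)
$\left(-1422 - 2\right) U{\left(n \right)} = \left(-1422 - 2\right) 4 \left(96 + 4\right) = - 1424 \cdot 4 \cdot 100 = \left(-1424\right) 400 = -569600$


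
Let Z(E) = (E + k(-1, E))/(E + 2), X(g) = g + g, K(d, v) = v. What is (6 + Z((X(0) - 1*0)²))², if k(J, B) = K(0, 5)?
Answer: 289/4 ≈ 72.250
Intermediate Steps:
X(g) = 2*g
k(J, B) = 5
Z(E) = (5 + E)/(2 + E) (Z(E) = (E + 5)/(E + 2) = (5 + E)/(2 + E))
(6 + Z((X(0) - 1*0)²))² = (6 + (5 + (2*0 - 1*0)²)/(2 + (2*0 - 1*0)²))² = (6 + (5 + (0 + 0)²)/(2 + (0 + 0)²))² = (6 + (5 + 0²)/(2 + 0²))² = (6 + (5 + 0)/(2 + 0))² = (6 + 5/2)² = (17/2)² = 289/4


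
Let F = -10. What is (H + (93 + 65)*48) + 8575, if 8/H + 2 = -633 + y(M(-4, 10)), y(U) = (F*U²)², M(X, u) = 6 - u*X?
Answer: 7235110889443/447744965 ≈ 16159.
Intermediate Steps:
M(X, u) = 6 - X*u
y(U) = 100*U⁴ (y(U) = (-10*U²)² = 100*U⁴)
H = 8/447744965 (H = 8/(-2 + (-633 + 100*(6 - 1*(-4)*10)⁴)) = 8/(-2 + (-633 + 100*(6 + 40)⁴)) = 8/(-2 + (-633 + 100*46⁴)) = 8/(-2 + (-633 + 100*4477456)) = 8/(-2 + (-633 + 447745600)) = 8/(-2 + 447744967) = 8/447744965 ≈ 1.7867e-8)
(H + (93 + 65)*48) + 8575 = (8/447744965 + (93 + 65)*48) + 8575 = (8/447744965 + 158*48) + 8575 = (8/447744965 + 7584) + 8575 = 3395697814568/447744965 + 8575 = 7235110889443/447744965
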